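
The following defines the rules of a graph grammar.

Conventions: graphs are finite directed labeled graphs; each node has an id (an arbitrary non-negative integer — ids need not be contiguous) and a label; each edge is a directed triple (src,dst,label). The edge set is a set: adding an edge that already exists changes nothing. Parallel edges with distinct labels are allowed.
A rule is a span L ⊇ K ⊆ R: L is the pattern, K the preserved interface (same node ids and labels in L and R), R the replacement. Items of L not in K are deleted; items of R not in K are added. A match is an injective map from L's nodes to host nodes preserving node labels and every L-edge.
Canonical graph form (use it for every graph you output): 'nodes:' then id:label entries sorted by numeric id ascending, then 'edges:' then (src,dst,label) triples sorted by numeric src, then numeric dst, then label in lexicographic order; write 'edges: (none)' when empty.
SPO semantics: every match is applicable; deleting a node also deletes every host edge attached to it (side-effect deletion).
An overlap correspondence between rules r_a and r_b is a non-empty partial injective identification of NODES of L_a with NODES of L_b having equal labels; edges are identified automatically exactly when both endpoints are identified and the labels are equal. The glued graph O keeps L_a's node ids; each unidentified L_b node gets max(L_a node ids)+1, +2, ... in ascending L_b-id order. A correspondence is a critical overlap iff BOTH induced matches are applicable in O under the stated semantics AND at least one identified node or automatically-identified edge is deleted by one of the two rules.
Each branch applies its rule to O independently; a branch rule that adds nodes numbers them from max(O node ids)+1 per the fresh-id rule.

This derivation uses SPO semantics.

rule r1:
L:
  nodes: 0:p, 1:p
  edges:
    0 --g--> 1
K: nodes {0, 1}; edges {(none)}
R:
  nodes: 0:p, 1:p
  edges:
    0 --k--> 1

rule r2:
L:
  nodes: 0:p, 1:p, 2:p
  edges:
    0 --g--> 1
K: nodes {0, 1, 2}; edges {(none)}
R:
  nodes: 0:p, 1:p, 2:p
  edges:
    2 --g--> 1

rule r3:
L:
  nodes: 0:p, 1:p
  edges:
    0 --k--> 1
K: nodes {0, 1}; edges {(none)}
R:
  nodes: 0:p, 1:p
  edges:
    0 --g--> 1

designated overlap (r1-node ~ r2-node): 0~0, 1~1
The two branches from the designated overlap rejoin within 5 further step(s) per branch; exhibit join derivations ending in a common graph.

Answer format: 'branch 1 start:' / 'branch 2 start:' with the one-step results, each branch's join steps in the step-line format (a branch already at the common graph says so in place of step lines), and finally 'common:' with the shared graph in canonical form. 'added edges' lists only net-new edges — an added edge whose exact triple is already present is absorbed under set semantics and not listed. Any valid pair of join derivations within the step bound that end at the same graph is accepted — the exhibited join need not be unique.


branch 1 start:
nodes: 0:p, 1:p, 2:p
edges: (0,1,k)
branch 2 start:
nodes: 0:p, 1:p, 2:p
edges: (2,1,g)
branch 1 step 1: rule r3; match: 0->0, 1->1; deleted nodes (none); deleted edges (0,1,k); added nodes (none); added edges (0,1,g); result: nodes: 0:p, 1:p, 2:p edges: (0,1,g)
branch 2 step 1: rule r2; match: 0->2, 1->1, 2->0; deleted nodes (none); deleted edges (2,1,g); added nodes (none); added edges (0,1,g); result: nodes: 0:p, 1:p, 2:p edges: (0,1,g)
common:
nodes: 0:p, 1:p, 2:p
edges: (0,1,g)


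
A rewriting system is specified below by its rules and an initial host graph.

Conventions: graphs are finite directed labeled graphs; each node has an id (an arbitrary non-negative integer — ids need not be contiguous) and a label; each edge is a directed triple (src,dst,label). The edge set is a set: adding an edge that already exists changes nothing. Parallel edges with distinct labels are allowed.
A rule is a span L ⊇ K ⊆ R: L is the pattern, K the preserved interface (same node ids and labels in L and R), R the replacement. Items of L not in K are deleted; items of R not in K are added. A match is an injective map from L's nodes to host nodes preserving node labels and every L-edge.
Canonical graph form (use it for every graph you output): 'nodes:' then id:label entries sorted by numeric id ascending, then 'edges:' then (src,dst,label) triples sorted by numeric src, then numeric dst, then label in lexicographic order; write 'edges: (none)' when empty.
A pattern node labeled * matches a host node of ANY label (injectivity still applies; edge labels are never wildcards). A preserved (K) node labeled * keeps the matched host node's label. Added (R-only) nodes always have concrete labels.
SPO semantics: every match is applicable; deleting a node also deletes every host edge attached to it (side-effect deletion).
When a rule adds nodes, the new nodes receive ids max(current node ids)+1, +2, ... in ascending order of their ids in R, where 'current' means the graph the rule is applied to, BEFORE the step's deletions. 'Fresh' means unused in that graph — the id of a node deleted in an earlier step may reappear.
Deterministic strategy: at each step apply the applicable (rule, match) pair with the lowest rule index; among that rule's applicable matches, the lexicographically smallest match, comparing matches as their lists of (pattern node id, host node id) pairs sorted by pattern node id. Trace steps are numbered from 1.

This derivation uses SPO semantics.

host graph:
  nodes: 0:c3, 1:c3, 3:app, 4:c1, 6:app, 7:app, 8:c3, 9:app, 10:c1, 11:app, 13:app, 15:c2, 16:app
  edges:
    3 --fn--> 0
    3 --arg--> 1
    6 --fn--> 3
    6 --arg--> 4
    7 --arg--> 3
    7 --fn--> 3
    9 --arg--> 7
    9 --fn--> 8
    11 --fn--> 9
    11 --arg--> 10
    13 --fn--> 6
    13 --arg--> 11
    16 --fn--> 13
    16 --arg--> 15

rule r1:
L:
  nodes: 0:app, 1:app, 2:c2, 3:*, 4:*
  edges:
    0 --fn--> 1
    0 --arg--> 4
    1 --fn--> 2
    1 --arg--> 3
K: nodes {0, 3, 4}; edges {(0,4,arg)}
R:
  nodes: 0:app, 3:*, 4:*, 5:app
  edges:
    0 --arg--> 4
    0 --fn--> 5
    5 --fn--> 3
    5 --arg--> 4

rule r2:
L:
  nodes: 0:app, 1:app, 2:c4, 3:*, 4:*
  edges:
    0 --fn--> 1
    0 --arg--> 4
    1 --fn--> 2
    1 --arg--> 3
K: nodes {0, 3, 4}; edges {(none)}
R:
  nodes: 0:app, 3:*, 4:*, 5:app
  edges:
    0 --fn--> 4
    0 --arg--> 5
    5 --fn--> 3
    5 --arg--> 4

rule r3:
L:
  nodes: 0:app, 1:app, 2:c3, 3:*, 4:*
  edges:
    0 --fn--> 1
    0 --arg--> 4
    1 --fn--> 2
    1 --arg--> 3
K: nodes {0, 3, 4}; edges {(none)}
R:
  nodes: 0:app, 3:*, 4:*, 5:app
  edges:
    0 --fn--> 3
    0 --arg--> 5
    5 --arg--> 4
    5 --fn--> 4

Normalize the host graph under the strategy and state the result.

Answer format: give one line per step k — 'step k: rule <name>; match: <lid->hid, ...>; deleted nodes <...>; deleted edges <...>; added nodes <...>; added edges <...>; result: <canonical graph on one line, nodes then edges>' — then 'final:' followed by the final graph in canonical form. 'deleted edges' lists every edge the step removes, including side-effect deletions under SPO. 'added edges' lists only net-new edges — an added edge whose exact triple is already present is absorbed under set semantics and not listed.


step 1: rule r3; match: 0->6, 1->3, 2->0, 3->1, 4->4; deleted nodes 0, 3; deleted edges (3,0,fn); (3,1,arg); (6,3,fn); (6,4,arg); (7,3,arg); (7,3,fn); added nodes 17; added edges (6,1,fn); (6,17,arg); (17,4,arg); (17,4,fn); result: nodes: 1:c3, 4:c1, 6:app, 7:app, 8:c3, 9:app, 10:c1, 11:app, 13:app, 15:c2, 16:app, 17:app edges: (6,1,fn); (6,17,arg); (9,7,arg); (9,8,fn); (11,9,fn); (11,10,arg); (13,6,fn); (13,11,arg); (16,13,fn); (16,15,arg); (17,4,arg); (17,4,fn)
step 2: rule r3; match: 0->11, 1->9, 2->8, 3->7, 4->10; deleted nodes 8, 9; deleted edges (9,7,arg); (9,8,fn); (11,9,fn); (11,10,arg); added nodes 18; added edges (11,7,fn); (11,18,arg); (18,10,arg); (18,10,fn); result: nodes: 1:c3, 4:c1, 6:app, 7:app, 10:c1, 11:app, 13:app, 15:c2, 16:app, 17:app, 18:app edges: (6,1,fn); (6,17,arg); (11,7,fn); (11,18,arg); (13,6,fn); (13,11,arg); (16,13,fn); (16,15,arg); (17,4,arg); (17,4,fn); (18,10,arg); (18,10,fn)
step 3: rule r3; match: 0->13, 1->6, 2->1, 3->17, 4->11; deleted nodes 1, 6; deleted edges (6,1,fn); (6,17,arg); (13,6,fn); (13,11,arg); added nodes 19; added edges (13,17,fn); (13,19,arg); (19,11,arg); (19,11,fn); result: nodes: 4:c1, 7:app, 10:c1, 11:app, 13:app, 15:c2, 16:app, 17:app, 18:app, 19:app edges: (11,7,fn); (11,18,arg); (13,17,fn); (13,19,arg); (16,13,fn); (16,15,arg); (17,4,arg); (17,4,fn); (18,10,arg); (18,10,fn); (19,11,arg); (19,11,fn)
final:
nodes: 4:c1, 7:app, 10:c1, 11:app, 13:app, 15:c2, 16:app, 17:app, 18:app, 19:app
edges: (11,7,fn); (11,18,arg); (13,17,fn); (13,19,arg); (16,13,fn); (16,15,arg); (17,4,arg); (17,4,fn); (18,10,arg); (18,10,fn); (19,11,arg); (19,11,fn)


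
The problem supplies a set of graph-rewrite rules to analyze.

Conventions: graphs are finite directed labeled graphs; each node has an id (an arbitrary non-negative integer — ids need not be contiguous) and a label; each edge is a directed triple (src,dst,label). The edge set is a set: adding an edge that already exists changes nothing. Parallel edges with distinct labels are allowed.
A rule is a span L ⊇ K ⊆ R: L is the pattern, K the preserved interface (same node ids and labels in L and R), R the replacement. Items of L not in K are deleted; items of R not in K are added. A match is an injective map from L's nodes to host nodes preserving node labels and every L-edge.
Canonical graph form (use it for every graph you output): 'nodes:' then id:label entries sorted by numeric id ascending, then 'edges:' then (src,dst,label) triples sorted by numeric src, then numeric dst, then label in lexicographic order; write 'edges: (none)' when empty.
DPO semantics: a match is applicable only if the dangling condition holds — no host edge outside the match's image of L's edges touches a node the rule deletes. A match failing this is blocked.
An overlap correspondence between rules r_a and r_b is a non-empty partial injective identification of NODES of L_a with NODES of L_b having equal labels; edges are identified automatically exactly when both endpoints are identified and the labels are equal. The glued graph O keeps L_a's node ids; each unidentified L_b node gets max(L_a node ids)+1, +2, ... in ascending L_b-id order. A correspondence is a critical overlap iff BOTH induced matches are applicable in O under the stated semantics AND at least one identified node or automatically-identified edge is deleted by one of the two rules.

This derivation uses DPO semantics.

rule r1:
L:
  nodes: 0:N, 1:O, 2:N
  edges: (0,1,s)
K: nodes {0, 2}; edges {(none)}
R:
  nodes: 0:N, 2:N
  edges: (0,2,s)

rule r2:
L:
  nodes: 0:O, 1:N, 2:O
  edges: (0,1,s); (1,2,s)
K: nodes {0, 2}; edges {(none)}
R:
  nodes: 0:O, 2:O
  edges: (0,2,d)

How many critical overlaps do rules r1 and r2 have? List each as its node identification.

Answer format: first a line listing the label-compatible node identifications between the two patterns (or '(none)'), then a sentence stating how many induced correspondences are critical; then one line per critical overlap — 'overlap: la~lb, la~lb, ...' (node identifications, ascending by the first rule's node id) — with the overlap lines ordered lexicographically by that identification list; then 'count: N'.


label-compatible node identifications between L(r1) and L(r2): 0~1, 1~0, 1~2, 2~1
2 of the induced correspondences are critical overlaps of r1 and r2.
overlap: 0~1, 1~2
overlap: 2~1
count: 2


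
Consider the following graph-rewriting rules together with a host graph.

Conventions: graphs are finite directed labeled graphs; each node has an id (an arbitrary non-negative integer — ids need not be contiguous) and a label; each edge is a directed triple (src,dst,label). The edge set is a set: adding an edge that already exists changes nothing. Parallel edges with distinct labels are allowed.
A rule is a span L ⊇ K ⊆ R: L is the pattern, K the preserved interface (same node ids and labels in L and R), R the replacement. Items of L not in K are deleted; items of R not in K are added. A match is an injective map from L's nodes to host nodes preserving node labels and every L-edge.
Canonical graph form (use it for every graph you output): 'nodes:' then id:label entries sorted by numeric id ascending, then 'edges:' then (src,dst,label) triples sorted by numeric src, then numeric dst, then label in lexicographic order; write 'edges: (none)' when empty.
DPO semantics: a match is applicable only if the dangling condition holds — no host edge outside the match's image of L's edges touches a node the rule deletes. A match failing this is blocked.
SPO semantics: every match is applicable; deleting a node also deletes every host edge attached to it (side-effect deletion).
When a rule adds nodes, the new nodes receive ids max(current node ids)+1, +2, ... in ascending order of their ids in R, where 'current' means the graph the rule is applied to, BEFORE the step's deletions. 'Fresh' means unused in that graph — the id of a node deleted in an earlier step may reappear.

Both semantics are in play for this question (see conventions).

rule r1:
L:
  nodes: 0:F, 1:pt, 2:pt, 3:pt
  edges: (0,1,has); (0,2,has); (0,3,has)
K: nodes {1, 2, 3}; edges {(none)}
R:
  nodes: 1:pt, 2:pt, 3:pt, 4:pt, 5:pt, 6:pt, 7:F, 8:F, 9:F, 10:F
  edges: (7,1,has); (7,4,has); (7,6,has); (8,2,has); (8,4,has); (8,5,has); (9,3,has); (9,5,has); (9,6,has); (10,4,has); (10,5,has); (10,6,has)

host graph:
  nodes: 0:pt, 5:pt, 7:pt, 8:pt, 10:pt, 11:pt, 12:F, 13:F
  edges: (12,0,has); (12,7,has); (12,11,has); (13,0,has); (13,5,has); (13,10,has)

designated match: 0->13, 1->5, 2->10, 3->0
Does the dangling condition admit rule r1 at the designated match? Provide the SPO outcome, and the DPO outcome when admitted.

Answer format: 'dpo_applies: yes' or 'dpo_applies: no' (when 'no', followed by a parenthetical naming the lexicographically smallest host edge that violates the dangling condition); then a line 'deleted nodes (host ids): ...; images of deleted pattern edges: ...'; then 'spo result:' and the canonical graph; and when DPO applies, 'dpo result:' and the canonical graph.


dpo_applies: yes
deleted nodes (host ids): 13; images of deleted pattern edges: (13,0,has); (13,5,has); (13,10,has)
spo result:
nodes: 0:pt, 5:pt, 7:pt, 8:pt, 10:pt, 11:pt, 12:F, 14:pt, 15:pt, 16:pt, 17:F, 18:F, 19:F, 20:F
edges: (12,0,has); (12,7,has); (12,11,has); (17,5,has); (17,14,has); (17,16,has); (18,10,has); (18,14,has); (18,15,has); (19,0,has); (19,15,has); (19,16,has); (20,14,has); (20,15,has); (20,16,has)
dpo result:
nodes: 0:pt, 5:pt, 7:pt, 8:pt, 10:pt, 11:pt, 12:F, 14:pt, 15:pt, 16:pt, 17:F, 18:F, 19:F, 20:F
edges: (12,0,has); (12,7,has); (12,11,has); (17,5,has); (17,14,has); (17,16,has); (18,10,has); (18,14,has); (18,15,has); (19,0,has); (19,15,has); (19,16,has); (20,14,has); (20,15,has); (20,16,has)


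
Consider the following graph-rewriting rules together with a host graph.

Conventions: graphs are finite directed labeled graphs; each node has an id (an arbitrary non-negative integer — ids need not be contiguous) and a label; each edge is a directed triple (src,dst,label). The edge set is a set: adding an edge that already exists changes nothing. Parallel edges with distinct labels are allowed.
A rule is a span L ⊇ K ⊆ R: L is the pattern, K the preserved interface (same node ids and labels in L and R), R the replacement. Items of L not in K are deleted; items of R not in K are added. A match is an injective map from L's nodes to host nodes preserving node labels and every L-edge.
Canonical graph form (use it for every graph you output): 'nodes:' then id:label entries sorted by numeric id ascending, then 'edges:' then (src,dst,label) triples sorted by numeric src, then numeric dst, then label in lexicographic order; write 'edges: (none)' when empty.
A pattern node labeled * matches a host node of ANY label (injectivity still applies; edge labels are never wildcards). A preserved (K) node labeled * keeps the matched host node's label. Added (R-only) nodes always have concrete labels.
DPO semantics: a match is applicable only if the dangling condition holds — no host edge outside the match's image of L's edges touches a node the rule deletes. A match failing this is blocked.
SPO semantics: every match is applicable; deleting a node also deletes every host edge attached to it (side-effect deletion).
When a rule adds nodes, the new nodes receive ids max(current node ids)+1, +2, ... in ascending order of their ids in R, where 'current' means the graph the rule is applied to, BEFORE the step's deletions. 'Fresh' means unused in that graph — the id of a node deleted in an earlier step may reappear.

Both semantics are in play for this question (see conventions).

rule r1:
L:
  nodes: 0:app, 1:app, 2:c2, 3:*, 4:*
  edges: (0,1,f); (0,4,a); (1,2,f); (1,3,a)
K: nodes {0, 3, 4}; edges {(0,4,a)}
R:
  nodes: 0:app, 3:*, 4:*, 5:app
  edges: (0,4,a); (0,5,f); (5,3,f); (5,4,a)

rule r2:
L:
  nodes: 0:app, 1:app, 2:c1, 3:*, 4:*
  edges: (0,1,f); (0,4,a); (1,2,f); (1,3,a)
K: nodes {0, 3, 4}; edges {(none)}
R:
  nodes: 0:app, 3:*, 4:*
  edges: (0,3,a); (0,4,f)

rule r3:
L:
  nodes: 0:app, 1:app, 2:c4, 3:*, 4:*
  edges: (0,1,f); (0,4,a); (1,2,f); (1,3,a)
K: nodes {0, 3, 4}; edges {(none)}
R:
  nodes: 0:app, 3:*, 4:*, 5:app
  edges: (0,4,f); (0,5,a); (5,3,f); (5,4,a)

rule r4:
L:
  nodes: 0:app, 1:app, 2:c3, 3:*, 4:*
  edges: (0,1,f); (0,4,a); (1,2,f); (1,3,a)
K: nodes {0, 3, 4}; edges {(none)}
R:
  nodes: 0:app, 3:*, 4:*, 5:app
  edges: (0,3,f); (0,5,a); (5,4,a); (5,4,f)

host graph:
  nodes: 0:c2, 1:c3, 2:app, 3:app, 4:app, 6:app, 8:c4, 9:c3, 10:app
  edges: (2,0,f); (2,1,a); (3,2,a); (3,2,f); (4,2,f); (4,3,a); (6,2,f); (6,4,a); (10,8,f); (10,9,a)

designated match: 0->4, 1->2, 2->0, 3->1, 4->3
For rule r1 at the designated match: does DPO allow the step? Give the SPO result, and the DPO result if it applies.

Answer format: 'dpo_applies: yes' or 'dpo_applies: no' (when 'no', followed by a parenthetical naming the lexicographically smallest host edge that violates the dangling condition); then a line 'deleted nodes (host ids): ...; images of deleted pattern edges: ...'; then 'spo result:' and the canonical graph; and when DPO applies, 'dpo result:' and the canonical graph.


dpo_applies: no
(the rule deletes node 2, which keeps host edge (3,2,a) outside the match image — the dangling condition fails, DPO blocks; SPO proceeds and side-deletes such edges)
deleted nodes (host ids): 0, 2; images of deleted pattern edges: (2,0,f); (2,1,a); (4,2,f)
spo result:
nodes: 1:c3, 3:app, 4:app, 6:app, 8:c4, 9:c3, 10:app, 11:app
edges: (4,3,a); (4,11,f); (6,4,a); (10,8,f); (10,9,a); (11,1,f); (11,3,a)


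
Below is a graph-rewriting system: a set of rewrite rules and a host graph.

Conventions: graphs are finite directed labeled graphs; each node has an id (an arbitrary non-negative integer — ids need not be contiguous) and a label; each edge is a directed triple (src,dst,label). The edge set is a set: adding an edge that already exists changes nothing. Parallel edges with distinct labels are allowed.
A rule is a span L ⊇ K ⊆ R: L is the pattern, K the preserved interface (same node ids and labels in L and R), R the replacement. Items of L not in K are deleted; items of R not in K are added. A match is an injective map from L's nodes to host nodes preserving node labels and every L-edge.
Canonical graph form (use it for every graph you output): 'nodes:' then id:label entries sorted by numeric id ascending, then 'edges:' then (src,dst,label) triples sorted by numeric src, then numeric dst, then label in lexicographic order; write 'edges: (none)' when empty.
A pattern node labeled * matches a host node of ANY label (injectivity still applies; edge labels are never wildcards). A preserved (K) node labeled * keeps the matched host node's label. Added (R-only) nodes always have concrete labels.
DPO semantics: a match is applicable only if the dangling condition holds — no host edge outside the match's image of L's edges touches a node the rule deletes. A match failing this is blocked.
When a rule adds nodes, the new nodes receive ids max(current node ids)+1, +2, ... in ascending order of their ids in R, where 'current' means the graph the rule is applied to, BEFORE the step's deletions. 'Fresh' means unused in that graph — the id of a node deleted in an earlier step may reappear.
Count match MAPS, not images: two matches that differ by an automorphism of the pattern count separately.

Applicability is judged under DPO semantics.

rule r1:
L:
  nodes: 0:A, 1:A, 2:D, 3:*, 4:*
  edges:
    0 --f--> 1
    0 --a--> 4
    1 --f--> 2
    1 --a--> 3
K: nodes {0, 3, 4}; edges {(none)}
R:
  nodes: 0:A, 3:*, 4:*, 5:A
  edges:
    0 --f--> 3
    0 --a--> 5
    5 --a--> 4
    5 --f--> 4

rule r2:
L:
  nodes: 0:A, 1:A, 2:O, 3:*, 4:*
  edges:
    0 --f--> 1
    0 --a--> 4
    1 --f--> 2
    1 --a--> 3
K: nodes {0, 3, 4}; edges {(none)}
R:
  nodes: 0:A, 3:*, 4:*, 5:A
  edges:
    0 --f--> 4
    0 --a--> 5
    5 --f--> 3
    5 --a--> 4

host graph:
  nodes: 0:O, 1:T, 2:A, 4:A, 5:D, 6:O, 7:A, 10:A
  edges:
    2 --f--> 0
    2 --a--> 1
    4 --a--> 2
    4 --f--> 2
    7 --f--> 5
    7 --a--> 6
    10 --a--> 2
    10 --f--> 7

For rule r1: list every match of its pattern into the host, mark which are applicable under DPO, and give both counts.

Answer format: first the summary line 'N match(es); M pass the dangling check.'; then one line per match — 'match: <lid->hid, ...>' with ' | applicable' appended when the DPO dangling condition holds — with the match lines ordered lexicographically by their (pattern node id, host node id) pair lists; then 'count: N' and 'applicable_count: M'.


1 match(es); 1 pass the dangling check.
match: 0->10, 1->7, 2->5, 3->6, 4->2 | applicable
count: 1
applicable_count: 1


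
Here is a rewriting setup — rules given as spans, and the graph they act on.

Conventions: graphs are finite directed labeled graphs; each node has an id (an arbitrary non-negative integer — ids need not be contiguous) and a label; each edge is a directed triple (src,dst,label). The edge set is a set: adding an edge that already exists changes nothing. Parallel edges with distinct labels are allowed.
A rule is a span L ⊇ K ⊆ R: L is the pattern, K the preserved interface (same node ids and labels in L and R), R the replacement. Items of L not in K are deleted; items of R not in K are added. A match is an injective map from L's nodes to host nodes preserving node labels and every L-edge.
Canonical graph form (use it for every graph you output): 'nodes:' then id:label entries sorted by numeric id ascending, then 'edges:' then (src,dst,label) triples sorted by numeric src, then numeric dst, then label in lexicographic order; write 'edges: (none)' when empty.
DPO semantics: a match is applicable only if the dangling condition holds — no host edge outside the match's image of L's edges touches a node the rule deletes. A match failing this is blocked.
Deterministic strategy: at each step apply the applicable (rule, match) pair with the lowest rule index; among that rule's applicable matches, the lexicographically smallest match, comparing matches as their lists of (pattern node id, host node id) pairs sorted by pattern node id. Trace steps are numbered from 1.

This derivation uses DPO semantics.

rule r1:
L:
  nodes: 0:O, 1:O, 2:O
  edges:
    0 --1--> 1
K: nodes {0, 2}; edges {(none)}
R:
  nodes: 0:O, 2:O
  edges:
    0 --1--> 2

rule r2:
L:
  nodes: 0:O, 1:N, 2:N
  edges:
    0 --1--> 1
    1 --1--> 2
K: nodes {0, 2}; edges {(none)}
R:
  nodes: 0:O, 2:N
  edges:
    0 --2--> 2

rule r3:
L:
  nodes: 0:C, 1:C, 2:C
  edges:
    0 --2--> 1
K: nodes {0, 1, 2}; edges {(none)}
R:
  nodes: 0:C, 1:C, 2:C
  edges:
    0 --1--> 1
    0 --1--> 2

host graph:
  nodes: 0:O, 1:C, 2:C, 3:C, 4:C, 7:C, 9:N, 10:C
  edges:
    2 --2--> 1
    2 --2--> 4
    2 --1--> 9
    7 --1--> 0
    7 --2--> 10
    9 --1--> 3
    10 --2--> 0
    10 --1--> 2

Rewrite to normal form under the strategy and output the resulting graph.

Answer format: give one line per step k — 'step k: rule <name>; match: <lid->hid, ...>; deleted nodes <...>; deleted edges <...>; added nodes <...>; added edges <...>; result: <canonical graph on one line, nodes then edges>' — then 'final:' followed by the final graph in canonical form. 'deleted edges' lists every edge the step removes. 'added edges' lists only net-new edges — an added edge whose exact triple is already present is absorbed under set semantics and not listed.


step 1: rule r3; match: 0->2, 1->1, 2->3; deleted nodes (none); deleted edges (2,1,2); added nodes (none); added edges (2,1,1); (2,3,1); result: nodes: 0:O, 1:C, 2:C, 3:C, 4:C, 7:C, 9:N, 10:C edges: (2,1,1); (2,3,1); (2,4,2); (2,9,1); (7,0,1); (7,10,2); (9,3,1); (10,0,2); (10,2,1)
step 2: rule r3; match: 0->2, 1->4, 2->1; deleted nodes (none); deleted edges (2,4,2); added nodes (none); added edges (2,4,1); result: nodes: 0:O, 1:C, 2:C, 3:C, 4:C, 7:C, 9:N, 10:C edges: (2,1,1); (2,3,1); (2,4,1); (2,9,1); (7,0,1); (7,10,2); (9,3,1); (10,0,2); (10,2,1)
step 3: rule r3; match: 0->7, 1->10, 2->1; deleted nodes (none); deleted edges (7,10,2); added nodes (none); added edges (7,1,1); (7,10,1); result: nodes: 0:O, 1:C, 2:C, 3:C, 4:C, 7:C, 9:N, 10:C edges: (2,1,1); (2,3,1); (2,4,1); (2,9,1); (7,0,1); (7,1,1); (7,10,1); (9,3,1); (10,0,2); (10,2,1)
final:
nodes: 0:O, 1:C, 2:C, 3:C, 4:C, 7:C, 9:N, 10:C
edges: (2,1,1); (2,3,1); (2,4,1); (2,9,1); (7,0,1); (7,1,1); (7,10,1); (9,3,1); (10,0,2); (10,2,1)


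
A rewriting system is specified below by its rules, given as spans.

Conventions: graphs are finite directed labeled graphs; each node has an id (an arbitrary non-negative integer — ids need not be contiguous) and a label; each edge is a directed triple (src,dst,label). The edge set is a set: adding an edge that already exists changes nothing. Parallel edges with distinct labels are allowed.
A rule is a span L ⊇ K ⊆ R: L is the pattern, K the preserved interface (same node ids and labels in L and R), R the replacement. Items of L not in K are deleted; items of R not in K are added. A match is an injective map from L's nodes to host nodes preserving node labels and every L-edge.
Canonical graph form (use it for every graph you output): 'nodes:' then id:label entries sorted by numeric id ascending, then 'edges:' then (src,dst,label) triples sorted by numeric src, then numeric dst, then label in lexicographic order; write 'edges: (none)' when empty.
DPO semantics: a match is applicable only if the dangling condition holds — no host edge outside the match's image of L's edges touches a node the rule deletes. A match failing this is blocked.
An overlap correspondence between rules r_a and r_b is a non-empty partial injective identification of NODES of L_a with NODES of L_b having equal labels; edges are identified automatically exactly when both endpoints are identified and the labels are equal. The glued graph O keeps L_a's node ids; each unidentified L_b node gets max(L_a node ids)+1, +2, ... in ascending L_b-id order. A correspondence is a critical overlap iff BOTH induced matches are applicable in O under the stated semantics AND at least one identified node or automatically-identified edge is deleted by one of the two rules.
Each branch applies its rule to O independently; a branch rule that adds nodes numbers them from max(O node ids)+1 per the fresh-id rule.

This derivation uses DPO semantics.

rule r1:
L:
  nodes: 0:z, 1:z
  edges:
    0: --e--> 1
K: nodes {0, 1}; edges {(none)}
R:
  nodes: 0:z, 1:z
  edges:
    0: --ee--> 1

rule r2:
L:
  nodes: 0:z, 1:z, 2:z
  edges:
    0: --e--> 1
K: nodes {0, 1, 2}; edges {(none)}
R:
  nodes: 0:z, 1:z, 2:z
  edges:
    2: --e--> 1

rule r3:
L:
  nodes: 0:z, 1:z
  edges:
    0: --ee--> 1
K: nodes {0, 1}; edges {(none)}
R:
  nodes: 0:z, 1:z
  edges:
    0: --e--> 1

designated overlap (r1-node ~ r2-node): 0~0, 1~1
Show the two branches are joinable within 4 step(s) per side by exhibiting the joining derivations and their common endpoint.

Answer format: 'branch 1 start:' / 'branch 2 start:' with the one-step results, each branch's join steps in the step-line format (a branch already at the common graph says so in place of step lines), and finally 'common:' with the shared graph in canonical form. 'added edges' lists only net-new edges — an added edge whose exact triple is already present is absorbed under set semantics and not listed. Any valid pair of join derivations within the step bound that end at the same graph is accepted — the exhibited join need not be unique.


branch 1 start:
nodes: 0:z, 1:z, 2:z
edges: (0,1,ee)
branch 2 start:
nodes: 0:z, 1:z, 2:z
edges: (2,1,e)
branch 1 step 1: rule r3; match: 0->0, 1->1; deleted nodes (none); deleted edges (0,1,ee); added nodes (none); added edges (0,1,e); result: nodes: 0:z, 1:z, 2:z edges: (0,1,e)
branch 2 step 1: rule r2; match: 0->2, 1->1, 2->0; deleted nodes (none); deleted edges (2,1,e); added nodes (none); added edges (0,1,e); result: nodes: 0:z, 1:z, 2:z edges: (0,1,e)
common:
nodes: 0:z, 1:z, 2:z
edges: (0,1,e)


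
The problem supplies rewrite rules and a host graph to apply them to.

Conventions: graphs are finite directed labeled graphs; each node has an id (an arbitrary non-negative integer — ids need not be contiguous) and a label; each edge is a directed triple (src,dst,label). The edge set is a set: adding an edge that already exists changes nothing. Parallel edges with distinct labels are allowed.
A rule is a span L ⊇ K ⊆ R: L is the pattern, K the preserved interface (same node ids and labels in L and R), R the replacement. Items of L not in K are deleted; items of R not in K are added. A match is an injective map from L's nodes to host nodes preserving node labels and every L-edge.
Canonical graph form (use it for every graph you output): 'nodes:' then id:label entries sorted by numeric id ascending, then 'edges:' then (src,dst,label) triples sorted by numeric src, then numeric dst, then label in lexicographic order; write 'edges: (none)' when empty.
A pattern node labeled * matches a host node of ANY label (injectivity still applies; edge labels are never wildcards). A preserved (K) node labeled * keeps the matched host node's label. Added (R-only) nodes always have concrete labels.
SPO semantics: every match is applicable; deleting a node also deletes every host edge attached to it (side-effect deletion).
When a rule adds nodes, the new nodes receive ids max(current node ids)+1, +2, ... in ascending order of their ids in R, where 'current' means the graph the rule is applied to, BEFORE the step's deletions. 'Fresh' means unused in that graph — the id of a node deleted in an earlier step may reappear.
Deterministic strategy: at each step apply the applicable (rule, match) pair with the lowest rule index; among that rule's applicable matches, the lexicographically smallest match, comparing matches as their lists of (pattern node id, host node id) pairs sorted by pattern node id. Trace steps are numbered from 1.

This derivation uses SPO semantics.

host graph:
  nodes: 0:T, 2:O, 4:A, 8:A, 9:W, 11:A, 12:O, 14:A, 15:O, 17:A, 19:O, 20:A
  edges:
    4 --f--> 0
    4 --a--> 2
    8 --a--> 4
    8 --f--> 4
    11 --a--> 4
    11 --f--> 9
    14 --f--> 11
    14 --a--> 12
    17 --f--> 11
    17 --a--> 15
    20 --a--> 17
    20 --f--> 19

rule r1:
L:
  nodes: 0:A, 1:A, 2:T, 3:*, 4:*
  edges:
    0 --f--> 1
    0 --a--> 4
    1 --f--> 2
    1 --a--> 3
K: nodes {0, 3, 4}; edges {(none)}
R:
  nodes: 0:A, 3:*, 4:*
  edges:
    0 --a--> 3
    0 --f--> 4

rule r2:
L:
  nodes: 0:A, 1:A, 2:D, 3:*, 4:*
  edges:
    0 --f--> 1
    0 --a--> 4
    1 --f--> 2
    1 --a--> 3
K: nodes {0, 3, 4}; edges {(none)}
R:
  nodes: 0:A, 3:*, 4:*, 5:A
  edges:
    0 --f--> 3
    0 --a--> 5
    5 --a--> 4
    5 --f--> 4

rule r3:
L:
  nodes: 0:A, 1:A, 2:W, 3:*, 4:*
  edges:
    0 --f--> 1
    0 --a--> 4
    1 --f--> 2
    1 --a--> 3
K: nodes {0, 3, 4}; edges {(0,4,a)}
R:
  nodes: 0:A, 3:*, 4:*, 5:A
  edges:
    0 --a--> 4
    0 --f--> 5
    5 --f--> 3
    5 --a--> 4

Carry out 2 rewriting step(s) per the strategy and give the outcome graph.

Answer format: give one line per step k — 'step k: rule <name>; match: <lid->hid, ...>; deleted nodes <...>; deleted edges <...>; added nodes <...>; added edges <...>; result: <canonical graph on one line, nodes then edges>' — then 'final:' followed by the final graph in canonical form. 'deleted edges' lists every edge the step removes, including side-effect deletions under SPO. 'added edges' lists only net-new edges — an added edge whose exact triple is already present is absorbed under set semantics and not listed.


step 1: rule r3; match: 0->14, 1->11, 2->9, 3->4, 4->12; deleted nodes 9, 11; deleted edges (11,4,a); (11,9,f); (14,11,f); (17,11,f); added nodes 21; added edges (14,21,f); (21,4,f); (21,12,a); result: nodes: 0:T, 2:O, 4:A, 8:A, 12:O, 14:A, 15:O, 17:A, 19:O, 20:A, 21:A edges: (4,0,f); (4,2,a); (8,4,a); (8,4,f); (14,12,a); (14,21,f); (17,15,a); (20,17,a); (20,19,f); (21,4,f); (21,12,a)
step 2: rule r1; match: 0->21, 1->4, 2->0, 3->2, 4->12; deleted nodes 0, 4; deleted edges (4,0,f); (4,2,a); (8,4,a); (8,4,f); (21,4,f); (21,12,a); added nodes (none); added edges (21,2,a); (21,12,f); result: nodes: 2:O, 8:A, 12:O, 14:A, 15:O, 17:A, 19:O, 20:A, 21:A edges: (14,12,a); (14,21,f); (17,15,a); (20,17,a); (20,19,f); (21,2,a); (21,12,f)
final:
nodes: 2:O, 8:A, 12:O, 14:A, 15:O, 17:A, 19:O, 20:A, 21:A
edges: (14,12,a); (14,21,f); (17,15,a); (20,17,a); (20,19,f); (21,2,a); (21,12,f)


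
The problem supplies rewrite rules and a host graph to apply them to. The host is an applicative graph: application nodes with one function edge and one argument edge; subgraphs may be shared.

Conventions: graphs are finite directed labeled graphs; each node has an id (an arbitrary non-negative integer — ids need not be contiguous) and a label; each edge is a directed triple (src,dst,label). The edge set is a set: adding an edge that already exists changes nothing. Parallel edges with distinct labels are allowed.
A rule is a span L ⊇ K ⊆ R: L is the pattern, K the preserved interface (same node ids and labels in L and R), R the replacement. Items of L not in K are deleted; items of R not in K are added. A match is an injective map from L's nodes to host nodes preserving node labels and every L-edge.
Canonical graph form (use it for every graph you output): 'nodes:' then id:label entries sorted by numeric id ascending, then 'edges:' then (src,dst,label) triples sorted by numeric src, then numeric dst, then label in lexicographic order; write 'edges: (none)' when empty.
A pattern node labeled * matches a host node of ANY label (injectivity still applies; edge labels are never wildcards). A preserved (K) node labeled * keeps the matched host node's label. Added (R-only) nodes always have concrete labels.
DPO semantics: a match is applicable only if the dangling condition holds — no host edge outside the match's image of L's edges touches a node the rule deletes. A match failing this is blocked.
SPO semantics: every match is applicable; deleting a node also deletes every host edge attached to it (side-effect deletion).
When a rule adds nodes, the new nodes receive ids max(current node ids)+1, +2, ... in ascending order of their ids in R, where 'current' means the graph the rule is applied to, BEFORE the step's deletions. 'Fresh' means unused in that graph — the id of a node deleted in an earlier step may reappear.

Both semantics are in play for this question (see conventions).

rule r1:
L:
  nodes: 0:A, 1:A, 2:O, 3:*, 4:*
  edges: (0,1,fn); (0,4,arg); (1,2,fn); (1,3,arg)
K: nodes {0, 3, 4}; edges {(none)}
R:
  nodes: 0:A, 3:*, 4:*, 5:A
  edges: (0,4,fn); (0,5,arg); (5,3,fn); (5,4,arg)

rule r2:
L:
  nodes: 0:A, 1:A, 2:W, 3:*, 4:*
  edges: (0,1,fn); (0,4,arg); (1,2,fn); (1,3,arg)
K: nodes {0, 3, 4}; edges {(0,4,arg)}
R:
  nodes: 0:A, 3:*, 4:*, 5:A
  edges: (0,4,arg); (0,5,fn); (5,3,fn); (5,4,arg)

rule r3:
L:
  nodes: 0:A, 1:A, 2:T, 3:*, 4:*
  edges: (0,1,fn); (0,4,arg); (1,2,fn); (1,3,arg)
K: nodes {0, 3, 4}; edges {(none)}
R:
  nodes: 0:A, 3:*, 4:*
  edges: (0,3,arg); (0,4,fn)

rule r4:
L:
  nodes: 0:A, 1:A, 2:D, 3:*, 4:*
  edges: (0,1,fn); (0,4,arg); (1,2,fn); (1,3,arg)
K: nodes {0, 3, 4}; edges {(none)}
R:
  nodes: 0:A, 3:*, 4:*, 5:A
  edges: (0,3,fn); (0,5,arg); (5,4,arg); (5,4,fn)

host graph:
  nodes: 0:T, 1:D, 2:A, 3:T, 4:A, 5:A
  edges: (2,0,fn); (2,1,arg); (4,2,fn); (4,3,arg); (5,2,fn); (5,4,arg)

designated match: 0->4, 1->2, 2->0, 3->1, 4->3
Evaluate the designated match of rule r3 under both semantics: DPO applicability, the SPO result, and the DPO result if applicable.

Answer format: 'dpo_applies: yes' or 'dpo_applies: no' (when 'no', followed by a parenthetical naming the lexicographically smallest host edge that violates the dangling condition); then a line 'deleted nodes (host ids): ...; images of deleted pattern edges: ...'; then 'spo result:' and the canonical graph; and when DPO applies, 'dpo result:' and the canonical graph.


dpo_applies: no
(the rule deletes node 2, which keeps host edge (5,2,fn) outside the match image — the dangling condition fails, DPO blocks; SPO proceeds and side-deletes such edges)
deleted nodes (host ids): 0, 2; images of deleted pattern edges: (2,0,fn); (2,1,arg); (4,2,fn); (4,3,arg)
spo result:
nodes: 1:D, 3:T, 4:A, 5:A
edges: (4,1,arg); (4,3,fn); (5,4,arg)


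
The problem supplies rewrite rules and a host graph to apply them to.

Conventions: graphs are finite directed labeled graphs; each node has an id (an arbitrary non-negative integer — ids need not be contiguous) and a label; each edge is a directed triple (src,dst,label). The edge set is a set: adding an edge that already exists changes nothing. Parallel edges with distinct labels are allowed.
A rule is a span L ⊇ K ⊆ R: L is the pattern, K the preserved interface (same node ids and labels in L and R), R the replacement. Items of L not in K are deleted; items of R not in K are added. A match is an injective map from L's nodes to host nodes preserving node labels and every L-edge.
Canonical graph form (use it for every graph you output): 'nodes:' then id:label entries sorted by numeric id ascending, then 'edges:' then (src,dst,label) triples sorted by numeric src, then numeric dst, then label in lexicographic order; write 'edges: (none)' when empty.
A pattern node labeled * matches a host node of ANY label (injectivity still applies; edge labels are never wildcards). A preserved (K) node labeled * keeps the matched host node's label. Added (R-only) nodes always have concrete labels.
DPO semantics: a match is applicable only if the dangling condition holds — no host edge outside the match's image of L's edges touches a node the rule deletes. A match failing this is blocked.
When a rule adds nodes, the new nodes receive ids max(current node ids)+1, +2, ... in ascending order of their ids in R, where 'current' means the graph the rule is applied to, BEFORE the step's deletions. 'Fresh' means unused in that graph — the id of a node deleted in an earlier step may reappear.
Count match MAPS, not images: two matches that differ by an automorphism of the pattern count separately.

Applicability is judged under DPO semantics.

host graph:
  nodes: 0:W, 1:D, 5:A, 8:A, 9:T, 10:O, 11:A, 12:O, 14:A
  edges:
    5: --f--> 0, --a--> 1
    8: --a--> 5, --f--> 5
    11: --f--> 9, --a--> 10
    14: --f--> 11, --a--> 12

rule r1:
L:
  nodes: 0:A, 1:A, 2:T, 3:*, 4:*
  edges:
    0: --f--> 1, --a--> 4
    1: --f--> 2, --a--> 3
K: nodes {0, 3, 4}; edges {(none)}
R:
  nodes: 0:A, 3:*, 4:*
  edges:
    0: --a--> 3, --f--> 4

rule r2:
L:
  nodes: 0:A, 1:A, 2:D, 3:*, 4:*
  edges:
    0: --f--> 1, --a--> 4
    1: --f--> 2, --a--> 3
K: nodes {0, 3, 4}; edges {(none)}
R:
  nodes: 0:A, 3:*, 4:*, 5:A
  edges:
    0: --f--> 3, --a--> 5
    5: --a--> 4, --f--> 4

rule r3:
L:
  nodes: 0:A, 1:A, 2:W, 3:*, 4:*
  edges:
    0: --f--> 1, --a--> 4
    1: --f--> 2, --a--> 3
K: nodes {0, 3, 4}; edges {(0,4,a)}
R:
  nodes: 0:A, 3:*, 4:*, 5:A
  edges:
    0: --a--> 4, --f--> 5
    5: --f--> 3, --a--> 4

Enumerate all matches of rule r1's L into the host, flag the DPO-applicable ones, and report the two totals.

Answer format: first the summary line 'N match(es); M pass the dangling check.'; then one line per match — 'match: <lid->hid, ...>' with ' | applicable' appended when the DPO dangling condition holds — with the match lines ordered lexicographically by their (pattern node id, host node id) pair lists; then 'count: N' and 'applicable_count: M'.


1 match(es); 1 pass the dangling check.
match: 0->14, 1->11, 2->9, 3->10, 4->12 | applicable
count: 1
applicable_count: 1
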